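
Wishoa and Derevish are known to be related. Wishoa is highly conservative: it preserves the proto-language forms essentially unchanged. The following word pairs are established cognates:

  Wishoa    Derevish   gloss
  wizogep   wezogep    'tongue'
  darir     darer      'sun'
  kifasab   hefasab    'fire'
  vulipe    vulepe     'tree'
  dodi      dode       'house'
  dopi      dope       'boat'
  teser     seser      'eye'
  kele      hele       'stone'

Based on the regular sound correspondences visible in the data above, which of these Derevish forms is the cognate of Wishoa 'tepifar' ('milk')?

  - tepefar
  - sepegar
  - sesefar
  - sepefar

teser ~ seser — Wishoa t corresponds to Derevish s word-initially before a front vowel.
kifasab ~ hefasab — Wishoa i corresponds to Derevish e after a consonant, before a labial obstruent.
Applying these to Wishoa 'tepifar':
  tepifar → sepifar   (t→s word-initially before a front vowel)
  sepifar → sepefar   (i→e after a consonant, before a labial obstruent)
So the Derevish cognate is 'sepefar'.

sepefar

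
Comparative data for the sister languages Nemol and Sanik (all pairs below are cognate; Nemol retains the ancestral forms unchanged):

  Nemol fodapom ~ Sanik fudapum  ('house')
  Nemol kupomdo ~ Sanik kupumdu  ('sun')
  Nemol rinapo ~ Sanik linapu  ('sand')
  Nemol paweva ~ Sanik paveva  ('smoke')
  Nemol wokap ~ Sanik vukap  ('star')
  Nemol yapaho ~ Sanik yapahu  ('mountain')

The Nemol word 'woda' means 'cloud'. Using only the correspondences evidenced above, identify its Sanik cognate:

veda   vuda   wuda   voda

vuda

wokap ~ vukap — Nemol w corresponds to Sanik v word-initially before a back vowel.
fodapom ~ fudapum, wokap ~ vukap — Nemol o corresponds to Sanik u after a consonant, before a consonant other than r, m, n, p, b, f, v.
Applying these to Nemol 'woda':
  woda → voda   (w→v word-initially before a back vowel)
  voda → vuda   (o→u after a consonant, before a consonant other than r, m, n, p, b, f, v)
So the Sanik cognate is 'vuda'.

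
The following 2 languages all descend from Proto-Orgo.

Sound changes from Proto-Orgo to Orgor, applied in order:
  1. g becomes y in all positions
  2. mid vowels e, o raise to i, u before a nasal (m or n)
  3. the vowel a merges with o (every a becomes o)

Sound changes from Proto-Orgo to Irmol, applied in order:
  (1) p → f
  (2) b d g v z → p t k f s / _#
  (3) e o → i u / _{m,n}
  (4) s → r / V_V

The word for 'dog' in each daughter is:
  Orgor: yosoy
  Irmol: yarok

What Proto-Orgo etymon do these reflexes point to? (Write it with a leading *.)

Position 3: Orgor has s, Irmol has r. Orgor preserves s here (none of its changes turn any other segment into s), so the proto-segment is *s.
Position 5: Orgor has y, Irmol has k. Taking the neighbouring segments as reconstructed: Orgor y could go back to *g or *y; Irmol k could go back to *k or *g — the one source consistent with every daughter is *g.
Continuing position by position gives *yasog; check it forward:
Orgor: *yasog
  yasog → yasoy   [unconditioned shift]
  yasoy (rule 2 does not apply)
  yasoy → yosoy   [vowel merger]
  giving Orgor yosoy.
Irmol: start from *yasog.
  rule 1: no change — yasog
  rule 2 (final devoicing): yasog → yasok
  rule 3: no change — yasok
  rule 4 (rhotacism): yasok → yarok
  ⇒ Irmol yarok
*yasog is the unique common source.

*yasog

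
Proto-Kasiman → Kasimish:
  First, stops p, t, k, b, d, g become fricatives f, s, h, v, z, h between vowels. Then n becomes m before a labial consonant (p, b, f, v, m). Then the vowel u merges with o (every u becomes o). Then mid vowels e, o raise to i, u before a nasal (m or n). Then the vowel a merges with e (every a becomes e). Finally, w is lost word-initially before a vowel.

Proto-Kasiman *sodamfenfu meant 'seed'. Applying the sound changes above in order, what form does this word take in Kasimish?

Kasimish: start from *sodamfenfu.
  rule 1 (intervocalic lenition): sodamfenfu → sozamfenfu
  rule 2 (nasal place assimilation): sozamfenfu → sozamfemfu
  rule 3 (vowel merger): sozamfemfu → sozamfemfo
  rule 4 (pre-nasal raising): sozamfemfo → sozamfimfo
  rule 5 (vowel merger): sozamfimfo → sozemfimfo
  rule 6: no change — sozemfimfo
  ⇒ Kasimish sozemfimfo

sozemfimfo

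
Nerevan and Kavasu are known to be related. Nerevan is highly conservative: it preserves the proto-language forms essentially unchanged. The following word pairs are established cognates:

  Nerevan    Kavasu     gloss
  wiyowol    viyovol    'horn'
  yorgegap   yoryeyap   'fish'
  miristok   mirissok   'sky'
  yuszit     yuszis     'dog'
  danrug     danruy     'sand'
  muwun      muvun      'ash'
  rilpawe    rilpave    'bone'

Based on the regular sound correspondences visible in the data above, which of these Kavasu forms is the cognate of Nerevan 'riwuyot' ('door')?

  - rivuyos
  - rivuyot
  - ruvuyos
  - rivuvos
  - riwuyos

rivuyos

muwun ~ muvun — Nerevan w corresponds to Kavasu v between vowels (before a back vowel).
yuszit ~ yuszis — Nerevan t corresponds to Kavasu s word-finally.
Applying these to Nerevan 'riwuyot':
  riwuyot → rivuyot   (w→v between vowels (before a back vowel))
  rivuyot → rivuyos   (t→s word-finally)
So the Kavasu cognate is 'rivuyos'.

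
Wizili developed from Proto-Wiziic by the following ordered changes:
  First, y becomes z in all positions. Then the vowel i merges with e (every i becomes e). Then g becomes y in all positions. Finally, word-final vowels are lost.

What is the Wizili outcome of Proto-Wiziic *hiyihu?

Wizili: *hiyihu > hizihu > hezehu > hezeh  (by unconditioned shift, vowel merger, apocope)

hezeh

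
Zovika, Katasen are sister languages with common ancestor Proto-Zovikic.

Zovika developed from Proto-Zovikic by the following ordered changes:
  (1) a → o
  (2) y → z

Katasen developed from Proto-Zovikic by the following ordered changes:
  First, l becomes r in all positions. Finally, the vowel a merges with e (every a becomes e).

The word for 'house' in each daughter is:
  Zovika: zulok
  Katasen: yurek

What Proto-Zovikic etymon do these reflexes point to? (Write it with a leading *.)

*yulak

Position 4: Zovika has o, Katasen has e. Taking the neighbouring segments as reconstructed: Zovika o could go back to *a or *o; Katasen e could go back to *a or *e — the one source consistent with every daughter is *a.
Position 1: Zovika has z, Katasen has y. Katasen preserves y here (none of its changes turn any other segment into y), so the proto-segment is *y.
This points to *yulak. Verify forward in each daughter:
Zovika: *yulak > yulok > zulok  (by vowel merger, unconditioned shift)
Katasen: start from *yulak.
  rule 1 (unconditioned shift): yulak → yurak
  rule 2 (vowel merger): yurak → yurek
  ⇒ Katasen yurek
*yulak is the unique common source.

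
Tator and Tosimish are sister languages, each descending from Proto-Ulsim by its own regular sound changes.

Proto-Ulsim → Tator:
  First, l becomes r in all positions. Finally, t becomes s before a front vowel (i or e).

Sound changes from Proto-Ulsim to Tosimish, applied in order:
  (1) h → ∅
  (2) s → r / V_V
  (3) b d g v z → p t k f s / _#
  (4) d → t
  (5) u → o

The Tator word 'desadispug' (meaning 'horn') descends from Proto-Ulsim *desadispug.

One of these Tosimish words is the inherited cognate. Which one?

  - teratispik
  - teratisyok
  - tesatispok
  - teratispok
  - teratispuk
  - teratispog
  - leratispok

teratispok

Tosimish: *desadispug
  desadispug (rule 1 does not apply)
  desadispug → deradispug   [rhotacism]
  deradispug → deradispuk   [final devoicing]
  deradispuk → teratispuk   [unconditioned shift]
  teratispuk → teratispok   [vowel merger]
  giving Tosimish teratispok.
Only 'teratispok' matches the regular Tosimish development of *desadispug.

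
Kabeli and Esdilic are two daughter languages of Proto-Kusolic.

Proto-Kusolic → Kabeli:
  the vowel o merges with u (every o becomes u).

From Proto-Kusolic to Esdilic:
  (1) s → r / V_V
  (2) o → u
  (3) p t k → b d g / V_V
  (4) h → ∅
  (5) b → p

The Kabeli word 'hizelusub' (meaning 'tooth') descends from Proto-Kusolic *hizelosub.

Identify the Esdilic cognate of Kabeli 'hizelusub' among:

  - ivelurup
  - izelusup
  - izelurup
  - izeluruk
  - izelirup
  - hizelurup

Esdilic: *hizelosub
  hizelosub → hizelorub   [rhotacism]
  hizelorub → hizelurub   [vowel merger]
  hizelurub (rule 3 does not apply)
  hizelurub → izelurub   [h-loss]
  izelurub → izelurup   [unconditioned shift]
  giving Esdilic izelurup.
Only 'izelurup' matches the regular Esdilic development of *hizelosub.

izelurup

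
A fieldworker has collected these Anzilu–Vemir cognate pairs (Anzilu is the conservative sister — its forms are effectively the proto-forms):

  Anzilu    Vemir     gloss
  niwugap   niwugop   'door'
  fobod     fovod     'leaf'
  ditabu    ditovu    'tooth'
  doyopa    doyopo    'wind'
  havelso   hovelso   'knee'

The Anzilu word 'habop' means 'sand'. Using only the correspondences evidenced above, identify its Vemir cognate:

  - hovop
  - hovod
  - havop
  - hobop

hovop

ditabu ~ ditovu — Anzilu a corresponds to Vemir o after a consonant, before a labial obstruent.
fobod ~ fovod — Anzilu b corresponds to Vemir v between vowels (before a back vowel).
Applying these to Anzilu 'habop':
  habop → hobop   (a→o after a consonant, before a labial obstruent)
  hobop → hovop   (b→v between vowels (before a back vowel))
So the Vemir cognate is 'hovop'.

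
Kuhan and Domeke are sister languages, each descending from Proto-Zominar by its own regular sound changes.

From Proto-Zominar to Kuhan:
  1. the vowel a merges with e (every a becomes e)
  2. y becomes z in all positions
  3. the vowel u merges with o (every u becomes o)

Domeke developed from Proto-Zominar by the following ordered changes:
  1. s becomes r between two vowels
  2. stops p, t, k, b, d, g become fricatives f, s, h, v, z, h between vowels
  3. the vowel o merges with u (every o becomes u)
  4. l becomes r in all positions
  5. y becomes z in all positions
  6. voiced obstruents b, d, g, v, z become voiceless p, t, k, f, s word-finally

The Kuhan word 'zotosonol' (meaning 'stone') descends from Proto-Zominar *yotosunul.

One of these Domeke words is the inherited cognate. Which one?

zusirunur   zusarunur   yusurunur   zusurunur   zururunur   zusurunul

zusurunur

Domeke: *yotosunul
  yotosunul → yotorunul   [rhotacism]
  yotorunul → yosorunul   [intervocalic lenition]
  yosorunul → yusurunul   [vowel merger]
  yusurunul → yusurunur   [unconditioned shift]
  yusurunur → zusurunur   [unconditioned shift]
  zusurunur (rule 6 does not apply)
  giving Domeke zusurunur.
Only 'zusurunur' matches the regular Domeke development of *yotosunul.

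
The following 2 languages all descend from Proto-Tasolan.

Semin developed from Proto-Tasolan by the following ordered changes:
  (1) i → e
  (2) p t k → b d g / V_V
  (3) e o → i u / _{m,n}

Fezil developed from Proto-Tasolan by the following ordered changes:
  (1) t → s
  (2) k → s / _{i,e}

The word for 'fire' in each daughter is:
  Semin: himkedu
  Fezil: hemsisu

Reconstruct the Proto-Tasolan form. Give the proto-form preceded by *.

Position 6: Semin has d, Fezil has s. Taking the neighbouring segments as reconstructed: Semin d could go back to *t or *d; Fezil s could go back to *t or *s — the one source consistent with every daughter is *t.
Position 4: Semin has k, Fezil has s. Semin preserves k here (none of its changes turn any other segment into k), so the proto-segment is *k.
Position 2: Semin has i, Fezil has e. Fezil preserves e here (none of its changes turn any other segment into e), so the proto-segment is *e.
Verify the candidate proto-form against each daughter:
Semin: *hemkitu > hemketu > hemkedu > himkedu  (by vowel merger, intervocalic voicing, pre-nasal raising)
Fezil: *hemkitu
  hemkitu → hemkisu   [unconditioned shift]
  hemkisu → hemsisu   [palatalisation]
  giving Fezil hemsisu.
Only *hemkitu yields all of Semin himkedu, Fezil hemsisu.

*hemkitu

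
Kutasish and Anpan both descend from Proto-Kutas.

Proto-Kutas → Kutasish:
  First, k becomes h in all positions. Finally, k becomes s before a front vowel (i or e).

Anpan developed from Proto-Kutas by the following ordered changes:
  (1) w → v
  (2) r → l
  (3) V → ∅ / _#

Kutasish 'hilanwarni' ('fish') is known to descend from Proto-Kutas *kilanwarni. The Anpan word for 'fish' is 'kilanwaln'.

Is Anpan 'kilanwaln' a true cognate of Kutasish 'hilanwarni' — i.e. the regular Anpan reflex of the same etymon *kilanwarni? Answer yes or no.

Derive the expected Anpan reflex of *kilanwarni:
Anpan: *kilanwarni
  kilanwarni → kilanvarni   [unconditioned shift]
  kilanvarni → kilanvalni   [unconditioned shift]
  kilanvalni → kilanvaln   [apocope]
  giving Anpan kilanvaln.
The regular Anpan reflex would be 'kilanvaln', but the attested form is 'kilanwaln'. The correspondence is irregular, so they are not cognates (the Anpan form has a different source).

no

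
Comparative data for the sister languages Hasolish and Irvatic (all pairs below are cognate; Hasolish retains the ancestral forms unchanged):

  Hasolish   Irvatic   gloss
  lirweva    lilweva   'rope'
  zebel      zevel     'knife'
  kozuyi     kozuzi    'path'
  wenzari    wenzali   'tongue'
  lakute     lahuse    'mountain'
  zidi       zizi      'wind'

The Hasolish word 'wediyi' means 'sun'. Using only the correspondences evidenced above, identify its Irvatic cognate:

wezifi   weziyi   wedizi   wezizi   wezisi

wezizi

zidi ~ zizi — Hasolish d corresponds to Irvatic z between vowels (before a front vowel).
kozuyi ~ kozuzi — Hasolish y corresponds to Irvatic z between vowels (before a front vowel).
Applying these to Hasolish 'wediyi':
  wediyi → weziyi   (d→z between vowels (before a front vowel))
  weziyi → wezizi   (y→z between vowels (before a front vowel))
So the Irvatic cognate is 'wezizi'.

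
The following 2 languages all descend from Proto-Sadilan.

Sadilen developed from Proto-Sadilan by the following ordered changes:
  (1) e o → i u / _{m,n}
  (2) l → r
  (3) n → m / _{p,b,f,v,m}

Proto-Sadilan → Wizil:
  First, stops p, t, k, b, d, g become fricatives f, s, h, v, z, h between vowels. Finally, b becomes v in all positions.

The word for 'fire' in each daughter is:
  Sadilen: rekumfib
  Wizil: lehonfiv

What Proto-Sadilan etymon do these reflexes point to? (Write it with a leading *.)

Position 1: Sadilen has r, Wizil has l. Wizil preserves l here (none of its changes turn any other segment into l), so the proto-segment is *l.
Position 5: Sadilen has m, Wizil has n. Wizil preserves n here (none of its changes turn any other segment into n), so the proto-segment is *n.
This points to *lekonfib. Verify forward in each daughter:
Sadilen: *lekonfib
  lekonfib → lekunfib   [pre-nasal raising]
  lekunfib → rekunfib   [unconditioned shift]
  rekunfib → rekumfib   [nasal place assimilation]
  giving Sadilen rekumfib.
Wizil: *lekonfib
  lekonfib → lehonfib   [intervocalic lenition]
  lehonfib → lehonfiv   [unconditioned shift]
  giving Wizil lehonfiv.
Only *lekonfib yields all of Sadilen rekumfib, Wizil lehonfiv.

*lekonfib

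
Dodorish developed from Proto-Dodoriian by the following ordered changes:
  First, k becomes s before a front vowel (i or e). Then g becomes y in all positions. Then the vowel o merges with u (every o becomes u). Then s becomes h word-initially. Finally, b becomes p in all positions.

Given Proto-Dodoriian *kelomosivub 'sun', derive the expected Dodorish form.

helumusivup

Dodorish: start from *kelomosivub.
  rule 1 (palatalisation): kelomosivub → selomosivub
  rule 2: no change — selomosivub
  rule 3 (vowel merger): selomosivub → selumusivub
  rule 4 (debuccalisation): selumusivub → helumusivub
  rule 5 (unconditioned shift): helumusivub → helumusivup
  ⇒ Dodorish helumusivup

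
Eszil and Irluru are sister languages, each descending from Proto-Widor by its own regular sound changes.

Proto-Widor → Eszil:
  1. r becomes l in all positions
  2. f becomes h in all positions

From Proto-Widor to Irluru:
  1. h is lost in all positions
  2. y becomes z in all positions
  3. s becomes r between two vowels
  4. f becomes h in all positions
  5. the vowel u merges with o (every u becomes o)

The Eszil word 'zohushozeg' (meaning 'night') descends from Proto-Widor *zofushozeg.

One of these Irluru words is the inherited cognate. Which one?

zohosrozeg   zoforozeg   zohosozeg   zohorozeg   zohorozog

Irluru: *zofushozeg
  zofushozeg → zofusozeg   [h-loss]
  zofusozeg (rule 2 does not apply)
  zofusozeg → zofurozeg   [rhotacism]
  zofurozeg → zohurozeg   [unconditioned shift]
  zohurozeg → zohorozeg   [vowel merger]
  giving Irluru zohorozeg.
Among the options, 'zohorozeg' alone shows every Irluru change applied in order.

zohorozeg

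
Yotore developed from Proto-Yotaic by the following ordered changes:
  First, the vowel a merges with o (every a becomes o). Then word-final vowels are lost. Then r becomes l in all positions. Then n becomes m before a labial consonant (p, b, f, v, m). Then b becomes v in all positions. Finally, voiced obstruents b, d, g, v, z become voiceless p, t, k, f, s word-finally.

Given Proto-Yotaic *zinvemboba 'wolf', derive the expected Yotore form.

Yotore: start from *zinvemboba.
  rule 1 (vowel merger): zinvemboba → zinvembobo
  rule 2 (apocope): zinvembobo → zinvembob
  rule 3: no change — zinvembob
  rule 4 (nasal place assimilation): zinvembob → zimvembob
  rule 5 (unconditioned shift): zimvembob → zimvemvov
  rule 6 (final devoicing): zimvemvov → zimvemvof
  ⇒ Yotore zimvemvof

zimvemvof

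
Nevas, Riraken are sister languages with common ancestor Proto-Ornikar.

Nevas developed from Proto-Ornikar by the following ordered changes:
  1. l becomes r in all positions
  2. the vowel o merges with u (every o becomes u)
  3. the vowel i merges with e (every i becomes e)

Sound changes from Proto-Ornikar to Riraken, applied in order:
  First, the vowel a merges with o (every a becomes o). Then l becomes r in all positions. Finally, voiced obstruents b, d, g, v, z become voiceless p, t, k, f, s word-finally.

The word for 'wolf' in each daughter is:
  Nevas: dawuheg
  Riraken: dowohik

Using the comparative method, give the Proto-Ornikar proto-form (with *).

*dawohig

Position 4: Nevas has u, Riraken has o. Taking the neighbouring segments as reconstructed: Nevas u could go back to *o or *u; Riraken o could go back to *a or *o — the one source consistent with every daughter is *o.
Position 2: Nevas has a, Riraken has o. Nevas preserves a here (none of its changes turn any other segment into a), so the proto-segment is *a.
Position 7: Nevas has g, Riraken has k. Nevas preserves g here (none of its changes turn any other segment into g), so the proto-segment is *g.
This points to *dawohig. Verify forward in each daughter:
Nevas: *dawohig
  dawohig (rule 1 does not apply)
  dawohig → dawuhig   [vowel merger]
  dawuhig → dawuheg   [vowel merger]
  giving Nevas dawuheg.
Riraken: *dawohig > dowohig > dowohik  (by vowel merger, final devoicing)
Only *dawohig yields all of Nevas dawuheg, Riraken dowohik.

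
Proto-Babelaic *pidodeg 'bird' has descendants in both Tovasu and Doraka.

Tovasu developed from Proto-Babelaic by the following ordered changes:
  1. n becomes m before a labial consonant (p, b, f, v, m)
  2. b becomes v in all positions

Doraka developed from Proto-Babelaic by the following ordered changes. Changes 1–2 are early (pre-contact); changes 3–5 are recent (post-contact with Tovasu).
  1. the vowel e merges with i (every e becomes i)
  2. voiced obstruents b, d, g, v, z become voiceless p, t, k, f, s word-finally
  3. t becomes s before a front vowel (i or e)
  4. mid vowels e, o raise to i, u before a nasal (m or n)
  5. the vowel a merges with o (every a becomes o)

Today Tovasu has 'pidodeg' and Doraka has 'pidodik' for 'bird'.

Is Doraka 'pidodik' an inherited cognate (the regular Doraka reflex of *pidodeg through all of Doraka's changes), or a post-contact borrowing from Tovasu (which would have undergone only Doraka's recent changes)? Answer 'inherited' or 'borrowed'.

inherited

If inherited, *pidodeg would pass through all of Doraka's changes:
Doraka: start from *pidodeg.
  rule 1 (vowel merger): pidodeg → pidodig
  rule 2 (final devoicing): pidodig → pidodik
  rule 3: no change — pidodik
  rule 4: no change — pidodik
  rule 5: no change — pidodik
  ⇒ Doraka pidodik
If borrowed from Tovasu 'pidodeg' after the early changes, it would undergo only the recent ones:
  rule 3 (palatalisation): no change (pidodeg)
  rule 4 (pre-nasal raising): no change (pidodeg)
  rule 5 (vowel merger): no change (pidodeg)
  ⇒ as a loan: pidodeg
Doraka 'pidodik' matches the inherited outcome exactly, so it is an inherited cognate, not a loan.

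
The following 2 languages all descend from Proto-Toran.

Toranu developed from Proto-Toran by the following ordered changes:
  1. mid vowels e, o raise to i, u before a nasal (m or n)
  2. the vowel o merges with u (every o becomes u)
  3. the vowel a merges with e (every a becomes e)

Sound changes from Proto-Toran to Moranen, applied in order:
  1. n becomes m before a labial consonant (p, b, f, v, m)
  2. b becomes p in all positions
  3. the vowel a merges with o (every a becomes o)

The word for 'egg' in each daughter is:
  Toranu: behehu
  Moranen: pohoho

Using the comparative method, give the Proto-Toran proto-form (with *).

*bahaho

Position 6: Toranu has u, Moranen has o. Taking the neighbouring segments as reconstructed: Toranu u could go back to *o or *u; Moranen o could go back to *a or *o — the one source consistent with every daughter is *o.
Position 4: Toranu has e, Moranen has o. Taking the neighbouring segments as reconstructed: Toranu e could go back to *a or *e; Moranen o could go back to *a or *o — the one source consistent with every daughter is *a.
Continuing position by position gives *bahaho; check it forward:
Toranu: start from *bahaho.
  rule 1: no change — bahaho
  rule 2 (vowel merger): bahaho → bahahu
  rule 3 (vowel merger): bahahu → behehu
  ⇒ Toranu behehu
Moranen: start from *bahaho.
  rule 1: no change — bahaho
  rule 2 (unconditioned shift): bahaho → pahaho
  rule 3 (vowel merger): pahaho → pohoho
  ⇒ Moranen pohoho
Only *bahaho yields all of Toranu behehu, Moranen pohoho.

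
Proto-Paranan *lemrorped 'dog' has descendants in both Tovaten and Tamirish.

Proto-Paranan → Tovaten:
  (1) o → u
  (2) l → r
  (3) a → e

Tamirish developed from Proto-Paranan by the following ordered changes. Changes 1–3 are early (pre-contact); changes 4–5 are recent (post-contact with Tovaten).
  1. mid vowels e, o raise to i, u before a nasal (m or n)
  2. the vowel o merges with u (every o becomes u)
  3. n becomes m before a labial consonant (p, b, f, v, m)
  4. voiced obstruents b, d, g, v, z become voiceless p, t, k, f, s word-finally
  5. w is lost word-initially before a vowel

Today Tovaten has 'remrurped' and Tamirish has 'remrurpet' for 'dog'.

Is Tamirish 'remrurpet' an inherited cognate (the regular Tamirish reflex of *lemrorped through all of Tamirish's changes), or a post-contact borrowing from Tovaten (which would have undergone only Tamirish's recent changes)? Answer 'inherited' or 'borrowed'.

If inherited, *lemrorped would pass through all of Tamirish's changes:
Tamirish: *lemrorped > limrorped > limrurped > limrurpet  (by pre-nasal raising, vowel merger, final devoicing)
If borrowed from Tovaten 'remrurped' after the early changes, it would undergo only the recent ones:
  rule 4 (final devoicing): remrurped → remrurpet
  rule 5 (glide loss): no change (remrurpet)
  ⇒ as a loan: remrurpet
Tamirish 'remrurpet' matches the loan outcome 'remrurpet', not the inherited 'limrurpet' — it skipped the early Tamirish changes, so it was borrowed from Tovaten.

borrowed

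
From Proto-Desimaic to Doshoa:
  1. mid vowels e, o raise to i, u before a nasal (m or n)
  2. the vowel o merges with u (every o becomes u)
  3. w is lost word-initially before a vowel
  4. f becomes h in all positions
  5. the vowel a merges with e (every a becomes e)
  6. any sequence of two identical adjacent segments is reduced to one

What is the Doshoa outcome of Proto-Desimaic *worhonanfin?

Doshoa: *worhonanfin
  worhonanfin → worhunanfin   [pre-nasal raising]
  worhunanfin → wurhunanfin   [vowel merger]
  wurhunanfin → urhunanfin   [glide loss]
  urhunanfin → urhunanhin   [unconditioned shift]
  urhunanhin → urhunenhin   [vowel merger]
  urhunenhin (rule 6 does not apply)
  giving Doshoa urhunenhin.

urhunenhin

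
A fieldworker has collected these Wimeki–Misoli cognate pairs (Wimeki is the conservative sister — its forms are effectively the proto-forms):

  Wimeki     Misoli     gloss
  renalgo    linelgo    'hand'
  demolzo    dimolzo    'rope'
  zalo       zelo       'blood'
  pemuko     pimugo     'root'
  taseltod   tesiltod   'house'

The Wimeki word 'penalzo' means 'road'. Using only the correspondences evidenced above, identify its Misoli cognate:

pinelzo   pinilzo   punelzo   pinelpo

pinelzo

renalgo ~ linelgo — Wimeki e corresponds to Misoli i after a consonant, before a nasal.
renalgo ~ linelgo, zalo ~ zelo — Wimeki a corresponds to Misoli e after a consonant, before a consonant other than r, m, n, p, b, f, v.
Applying these to Wimeki 'penalzo':
  penalzo → pinalzo   (e→i after a consonant, before a nasal)
  pinalzo → pinelzo   (a→e after a consonant, before a consonant other than r, m, n, p, b, f, v)
So the Misoli cognate is 'pinelzo'.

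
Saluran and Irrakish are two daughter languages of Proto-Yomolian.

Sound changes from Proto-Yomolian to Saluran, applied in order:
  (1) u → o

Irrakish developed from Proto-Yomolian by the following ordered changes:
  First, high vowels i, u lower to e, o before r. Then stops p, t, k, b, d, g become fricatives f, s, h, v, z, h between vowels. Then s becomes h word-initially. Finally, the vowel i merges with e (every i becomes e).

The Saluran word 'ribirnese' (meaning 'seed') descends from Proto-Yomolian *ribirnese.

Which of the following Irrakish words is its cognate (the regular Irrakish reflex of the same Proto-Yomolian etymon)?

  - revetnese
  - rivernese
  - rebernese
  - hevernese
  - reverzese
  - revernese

revernese

Irrakish: *ribirnese > ribernese > rivernese > revernese  (by pre-rhotic lowering, intervocalic lenition, vowel merger)
Among the options, 'revernese' alone shows every Irrakish change applied in order.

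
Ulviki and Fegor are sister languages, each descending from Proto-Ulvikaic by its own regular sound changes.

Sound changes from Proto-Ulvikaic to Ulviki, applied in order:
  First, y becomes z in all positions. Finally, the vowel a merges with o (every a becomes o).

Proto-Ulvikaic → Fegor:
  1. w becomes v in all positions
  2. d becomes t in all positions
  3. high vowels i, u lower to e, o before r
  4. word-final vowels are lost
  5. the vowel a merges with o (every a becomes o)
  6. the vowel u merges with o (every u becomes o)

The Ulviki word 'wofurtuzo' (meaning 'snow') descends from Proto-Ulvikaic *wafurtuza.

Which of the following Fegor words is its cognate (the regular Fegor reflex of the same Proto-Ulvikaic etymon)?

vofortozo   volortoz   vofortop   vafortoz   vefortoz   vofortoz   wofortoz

Fegor: *wafurtuza > vafurtuza > vafortuza > vafortuz > vofortuz > vofortoz  (by unconditioned shift, pre-rhotic lowering, apocope, vowel merger, vowel merger)

vofortoz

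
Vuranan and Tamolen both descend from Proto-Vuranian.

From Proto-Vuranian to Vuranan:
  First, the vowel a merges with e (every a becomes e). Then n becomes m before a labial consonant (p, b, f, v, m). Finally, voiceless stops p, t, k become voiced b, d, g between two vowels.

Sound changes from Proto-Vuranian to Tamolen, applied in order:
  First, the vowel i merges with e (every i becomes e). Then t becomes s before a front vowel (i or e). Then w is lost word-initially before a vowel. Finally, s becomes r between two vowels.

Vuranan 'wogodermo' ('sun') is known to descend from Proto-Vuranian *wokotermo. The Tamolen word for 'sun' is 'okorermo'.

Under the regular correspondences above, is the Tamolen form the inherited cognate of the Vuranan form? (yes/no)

Derive the expected Tamolen reflex of *wokotermo:
Tamolen: *wokotermo > wokosermo > okosermo > okorermo  (by palatalisation, glide loss, rhotacism)
Tamolen 'okorermo' matches the regular reflex exactly, so the pair is cognate.

yes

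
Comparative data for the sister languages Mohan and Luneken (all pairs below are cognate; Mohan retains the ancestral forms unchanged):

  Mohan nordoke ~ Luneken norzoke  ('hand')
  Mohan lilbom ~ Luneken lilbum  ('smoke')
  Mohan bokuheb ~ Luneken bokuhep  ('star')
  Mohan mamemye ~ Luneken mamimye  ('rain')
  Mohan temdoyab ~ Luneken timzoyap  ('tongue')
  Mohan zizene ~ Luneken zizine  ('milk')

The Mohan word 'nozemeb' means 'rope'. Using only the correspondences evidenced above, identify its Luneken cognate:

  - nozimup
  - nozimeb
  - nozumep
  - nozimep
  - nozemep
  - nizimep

mamemye ~ mamimye, temdoyab ~ timzoyap — Mohan e corresponds to Luneken i after a consonant, before a nasal.
bokuheb ~ bokuhep, temdoyab ~ timzoyap — Mohan b corresponds to Luneken p word-finally.
Applying these to Mohan 'nozemeb':
  nozemeb → nozimeb   (e→i after a consonant, before a nasal)
  nozimeb → nozimep   (b→p word-finally)
So the Luneken cognate is 'nozimep'.

nozimep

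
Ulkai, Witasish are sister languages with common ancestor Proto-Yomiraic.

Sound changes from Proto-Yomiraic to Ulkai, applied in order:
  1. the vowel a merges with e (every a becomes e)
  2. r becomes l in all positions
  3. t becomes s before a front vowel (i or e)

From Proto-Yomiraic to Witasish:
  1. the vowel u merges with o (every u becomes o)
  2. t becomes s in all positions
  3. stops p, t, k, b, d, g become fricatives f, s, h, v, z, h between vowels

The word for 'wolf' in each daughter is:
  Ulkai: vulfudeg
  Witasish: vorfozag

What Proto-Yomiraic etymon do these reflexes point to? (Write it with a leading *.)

Position 7: Ulkai has e, Witasish has a. Witasish preserves a here (none of its changes turn any other segment into a), so the proto-segment is *a.
Position 3: Ulkai has l, Witasish has r. Witasish preserves r here (none of its changes turn any other segment into r), so the proto-segment is *r.
Continuing position by position gives *vurfudag; check it forward:
Ulkai: *vurfudag > vurfudeg > vulfudeg  (by vowel merger, unconditioned shift)
Witasish: start from *vurfudag.
  rule 1 (vowel merger): vurfudag → vorfodag
  rule 2: no change — vorfodag
  rule 3 (intervocalic lenition): vorfodag → vorfozag
  ⇒ Witasish vorfozag
Only *vurfudag yields all of Ulkai vulfudeg, Witasish vorfozag.

*vurfudag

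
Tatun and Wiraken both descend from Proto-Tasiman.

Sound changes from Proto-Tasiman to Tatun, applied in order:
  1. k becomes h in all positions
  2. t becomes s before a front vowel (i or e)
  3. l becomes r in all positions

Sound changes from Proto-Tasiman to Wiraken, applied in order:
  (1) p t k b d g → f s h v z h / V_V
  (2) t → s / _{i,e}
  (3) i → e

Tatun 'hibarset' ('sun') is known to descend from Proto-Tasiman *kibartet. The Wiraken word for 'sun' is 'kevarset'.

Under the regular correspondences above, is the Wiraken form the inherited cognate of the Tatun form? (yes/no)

yes

Derive the expected Wiraken reflex of *kibartet:
Wiraken: *kibartet > kivartet > kivarset > kevarset  (by intervocalic lenition, palatalisation, vowel merger)
Wiraken 'kevarset' matches the regular reflex exactly, so the pair is cognate.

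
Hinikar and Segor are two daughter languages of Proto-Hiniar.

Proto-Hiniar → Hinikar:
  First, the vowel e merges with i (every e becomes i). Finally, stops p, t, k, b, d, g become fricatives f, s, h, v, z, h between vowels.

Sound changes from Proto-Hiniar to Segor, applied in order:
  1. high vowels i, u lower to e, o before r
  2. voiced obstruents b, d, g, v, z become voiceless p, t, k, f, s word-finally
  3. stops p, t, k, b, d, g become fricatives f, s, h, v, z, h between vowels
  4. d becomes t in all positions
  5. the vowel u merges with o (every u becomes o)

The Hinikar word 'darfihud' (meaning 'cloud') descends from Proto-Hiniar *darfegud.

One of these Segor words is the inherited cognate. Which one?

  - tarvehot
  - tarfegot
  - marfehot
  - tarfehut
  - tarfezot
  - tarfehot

tarfehot

Segor: *darfegud
  darfegud (rule 1 does not apply)
  darfegud → darfegut   [final devoicing]
  darfegut → darfehut   [intervocalic lenition]
  darfehut → tarfehut   [unconditioned shift]
  tarfehut → tarfehot   [vowel merger]
  giving Segor tarfehot.
The other candidates each miss or misapply at least one Segor change.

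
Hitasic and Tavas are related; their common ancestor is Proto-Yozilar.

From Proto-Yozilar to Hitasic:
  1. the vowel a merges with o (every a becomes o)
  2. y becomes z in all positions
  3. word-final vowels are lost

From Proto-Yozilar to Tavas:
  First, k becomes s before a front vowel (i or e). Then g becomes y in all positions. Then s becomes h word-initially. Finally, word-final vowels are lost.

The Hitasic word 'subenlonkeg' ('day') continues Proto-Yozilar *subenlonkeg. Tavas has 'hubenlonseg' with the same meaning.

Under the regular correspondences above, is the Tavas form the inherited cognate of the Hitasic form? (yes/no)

no

Derive the expected Tavas reflex of *subenlonkeg:
Tavas: start from *subenlonkeg.
  rule 1 (palatalisation): subenlonkeg → subenlonseg
  rule 2 (unconditioned shift): subenlonseg → subenlonsey
  rule 3 (debuccalisation): subenlonsey → hubenlonsey
  rule 4: no change — hubenlonsey
  ⇒ Tavas hubenlonsey
The regular Tavas reflex would be 'hubenlonsey', but the attested form is 'hubenlonseg'. The correspondence is irregular, so they are not cognates (the Tavas form has a different source).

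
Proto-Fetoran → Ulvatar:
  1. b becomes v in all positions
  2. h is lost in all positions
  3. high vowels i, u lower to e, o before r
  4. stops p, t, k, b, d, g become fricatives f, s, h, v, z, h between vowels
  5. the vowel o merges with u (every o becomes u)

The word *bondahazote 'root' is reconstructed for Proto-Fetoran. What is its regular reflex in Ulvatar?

Ulvatar: *bondahazote
  bondahazote → vondahazote   [unconditioned shift]
  vondahazote → vondaazote   [h-loss]
  vondaazote (rule 3 does not apply)
  vondaazote → vondaazose   [intervocalic lenition]
  vondaazose → vundaazuse   [vowel merger]
  giving Ulvatar vundaazuse.

vundaazuse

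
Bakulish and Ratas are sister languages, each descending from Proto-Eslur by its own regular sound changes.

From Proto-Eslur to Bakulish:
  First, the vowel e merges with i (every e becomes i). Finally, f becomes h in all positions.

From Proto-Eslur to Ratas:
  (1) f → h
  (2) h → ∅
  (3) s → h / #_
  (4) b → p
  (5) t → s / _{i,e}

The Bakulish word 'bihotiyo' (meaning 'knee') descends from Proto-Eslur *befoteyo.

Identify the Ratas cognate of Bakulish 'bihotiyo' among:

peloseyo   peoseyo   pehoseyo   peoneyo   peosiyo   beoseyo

Ratas: start from *befoteyo.
  rule 1 (unconditioned shift): befoteyo → behoteyo
  rule 2 (h-loss): behoteyo → beoteyo
  rule 3: no change — beoteyo
  rule 4 (unconditioned shift): beoteyo → peoteyo
  rule 5 (palatalisation): peoteyo → peoseyo
  ⇒ Ratas peoseyo
Among the options, 'peoseyo' alone shows every Ratas change applied in order.

peoseyo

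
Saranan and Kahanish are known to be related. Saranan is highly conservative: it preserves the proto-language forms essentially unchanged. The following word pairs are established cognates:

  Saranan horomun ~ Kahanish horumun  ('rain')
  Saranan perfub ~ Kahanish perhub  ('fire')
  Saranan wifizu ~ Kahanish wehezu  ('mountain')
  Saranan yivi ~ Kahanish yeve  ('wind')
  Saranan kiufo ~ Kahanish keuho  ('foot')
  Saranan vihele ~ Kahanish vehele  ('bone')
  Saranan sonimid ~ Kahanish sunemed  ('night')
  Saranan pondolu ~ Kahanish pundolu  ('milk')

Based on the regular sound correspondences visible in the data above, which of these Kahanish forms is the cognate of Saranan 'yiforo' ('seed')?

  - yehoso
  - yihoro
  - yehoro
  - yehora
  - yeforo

yehoro

wifizu ~ wehezu — Saranan i corresponds to Kahanish e after a consonant, before a labial obstruent.
kiufo ~ keuho — Saranan f corresponds to Kahanish h between vowels (before a back vowel).
Applying these to Saranan 'yiforo':
  yiforo → yeforo   (i→e after a consonant, before a labial obstruent)
  yeforo → yehoro   (f→h between vowels (before a back vowel))
So the Kahanish cognate is 'yehoro'.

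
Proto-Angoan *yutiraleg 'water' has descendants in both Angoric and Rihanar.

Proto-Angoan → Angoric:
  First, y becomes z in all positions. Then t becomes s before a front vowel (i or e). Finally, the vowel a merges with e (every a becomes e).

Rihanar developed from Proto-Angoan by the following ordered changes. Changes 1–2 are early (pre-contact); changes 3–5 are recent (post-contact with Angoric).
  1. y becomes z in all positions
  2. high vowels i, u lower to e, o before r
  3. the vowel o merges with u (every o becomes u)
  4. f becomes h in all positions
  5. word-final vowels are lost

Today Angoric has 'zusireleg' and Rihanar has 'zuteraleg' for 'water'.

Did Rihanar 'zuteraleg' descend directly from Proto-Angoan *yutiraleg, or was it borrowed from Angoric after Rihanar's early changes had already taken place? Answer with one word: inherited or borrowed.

inherited

If inherited, *yutiraleg would pass through all of Rihanar's changes:
Rihanar: *yutiraleg > zutiraleg > zuteraleg  (by unconditioned shift, pre-rhotic lowering)
If borrowed from Angoric 'zusireleg' after the early changes, it would undergo only the recent ones:
  rule 3 (vowel merger): no change (zusireleg)
  rule 4 (unconditioned shift): no change (zusireleg)
  rule 5 (apocope): no change (zusireleg)
  ⇒ as a loan: zusireleg
Rihanar 'zuteraleg' matches the inherited outcome exactly, so it is an inherited cognate, not a loan.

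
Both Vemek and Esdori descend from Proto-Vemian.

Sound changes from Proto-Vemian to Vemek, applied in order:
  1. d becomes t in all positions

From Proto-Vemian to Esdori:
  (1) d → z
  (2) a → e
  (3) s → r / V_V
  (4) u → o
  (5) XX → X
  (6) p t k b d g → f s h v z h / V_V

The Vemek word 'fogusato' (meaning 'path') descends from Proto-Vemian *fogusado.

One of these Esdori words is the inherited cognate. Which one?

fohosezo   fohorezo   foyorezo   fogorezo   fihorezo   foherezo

Esdori: *fogusado > fogusazo > fogusezo > fogurezo > fogorezo > fohorezo  (by unconditioned shift, vowel merger, rhotacism, vowel merger, intervocalic lenition)
Among the options, 'fohorezo' alone shows every Esdori change applied in order.

fohorezo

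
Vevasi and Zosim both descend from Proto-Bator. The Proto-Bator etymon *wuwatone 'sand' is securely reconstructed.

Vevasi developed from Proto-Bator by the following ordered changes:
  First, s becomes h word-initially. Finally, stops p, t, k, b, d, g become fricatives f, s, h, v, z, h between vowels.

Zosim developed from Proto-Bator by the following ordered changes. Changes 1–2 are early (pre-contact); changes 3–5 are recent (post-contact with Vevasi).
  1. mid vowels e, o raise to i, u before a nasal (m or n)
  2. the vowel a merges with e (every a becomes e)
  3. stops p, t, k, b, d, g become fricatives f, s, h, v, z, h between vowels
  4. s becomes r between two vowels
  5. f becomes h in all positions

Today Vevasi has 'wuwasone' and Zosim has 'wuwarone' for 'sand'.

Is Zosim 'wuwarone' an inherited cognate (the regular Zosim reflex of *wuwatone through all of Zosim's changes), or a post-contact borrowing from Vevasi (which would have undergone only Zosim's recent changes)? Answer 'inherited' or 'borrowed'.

If inherited, *wuwatone would pass through all of Zosim's changes:
Zosim: *wuwatone > wuwatune > wuwetune > wuwesune > wuwerune  (by pre-nasal raising, vowel merger, intervocalic lenition, rhotacism)
If borrowed from Vevasi 'wuwasone' after the early changes, it would undergo only the recent ones:
  rule 3 (intervocalic lenition): no change (wuwasone)
  rule 4 (rhotacism): wuwasone → wuwarone
  rule 5 (unconditioned shift): no change (wuwarone)
  ⇒ as a loan: wuwarone
Zosim 'wuwarone' matches the loan outcome 'wuwarone', not the inherited 'wuwerune' — it skipped the early Zosim changes, so it was borrowed from Vevasi.

borrowed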